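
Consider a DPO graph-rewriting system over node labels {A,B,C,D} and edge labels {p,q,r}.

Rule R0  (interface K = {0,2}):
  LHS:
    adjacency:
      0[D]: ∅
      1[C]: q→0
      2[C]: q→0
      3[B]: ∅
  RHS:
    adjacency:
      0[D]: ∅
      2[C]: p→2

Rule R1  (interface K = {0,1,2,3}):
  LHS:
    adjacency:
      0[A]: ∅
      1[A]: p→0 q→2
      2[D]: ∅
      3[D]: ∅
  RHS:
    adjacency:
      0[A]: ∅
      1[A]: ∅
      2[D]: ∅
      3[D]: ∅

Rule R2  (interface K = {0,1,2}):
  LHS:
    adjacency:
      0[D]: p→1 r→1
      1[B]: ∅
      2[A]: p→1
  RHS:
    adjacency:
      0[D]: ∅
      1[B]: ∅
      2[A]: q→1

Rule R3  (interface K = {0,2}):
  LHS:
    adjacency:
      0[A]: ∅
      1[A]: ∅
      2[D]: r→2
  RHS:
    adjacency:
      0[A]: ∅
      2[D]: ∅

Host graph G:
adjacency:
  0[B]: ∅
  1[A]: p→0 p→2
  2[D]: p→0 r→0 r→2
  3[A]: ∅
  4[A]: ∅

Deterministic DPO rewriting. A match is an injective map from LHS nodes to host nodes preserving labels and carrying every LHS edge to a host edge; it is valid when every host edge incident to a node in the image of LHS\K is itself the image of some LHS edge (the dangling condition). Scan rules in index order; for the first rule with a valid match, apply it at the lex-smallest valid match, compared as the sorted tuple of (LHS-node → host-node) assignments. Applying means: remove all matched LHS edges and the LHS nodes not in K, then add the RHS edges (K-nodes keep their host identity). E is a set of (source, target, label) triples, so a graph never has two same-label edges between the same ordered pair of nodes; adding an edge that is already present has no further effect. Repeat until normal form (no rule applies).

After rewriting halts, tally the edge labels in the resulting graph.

initial: |V|=5 |E|=5  E = 1-p->0 1-p->2 2-p->0 2-r->0 2-r->2
step 1: apply R2 at {0↦2, 1↦0, 2↦1}  → |V|=5 |E|=3  E = 1-q->0 1-p->2 2-r->2
step 2: apply R3 at {0↦1, 1↦3, 2↦2}  → |V|=4 |E|=2  E = 1-q->0 1-p->2
normal form: no rule applies after step 2
NF edges: [(1, 0, 'q'), (1, 2, 'p')]

Answer: p:1 q:1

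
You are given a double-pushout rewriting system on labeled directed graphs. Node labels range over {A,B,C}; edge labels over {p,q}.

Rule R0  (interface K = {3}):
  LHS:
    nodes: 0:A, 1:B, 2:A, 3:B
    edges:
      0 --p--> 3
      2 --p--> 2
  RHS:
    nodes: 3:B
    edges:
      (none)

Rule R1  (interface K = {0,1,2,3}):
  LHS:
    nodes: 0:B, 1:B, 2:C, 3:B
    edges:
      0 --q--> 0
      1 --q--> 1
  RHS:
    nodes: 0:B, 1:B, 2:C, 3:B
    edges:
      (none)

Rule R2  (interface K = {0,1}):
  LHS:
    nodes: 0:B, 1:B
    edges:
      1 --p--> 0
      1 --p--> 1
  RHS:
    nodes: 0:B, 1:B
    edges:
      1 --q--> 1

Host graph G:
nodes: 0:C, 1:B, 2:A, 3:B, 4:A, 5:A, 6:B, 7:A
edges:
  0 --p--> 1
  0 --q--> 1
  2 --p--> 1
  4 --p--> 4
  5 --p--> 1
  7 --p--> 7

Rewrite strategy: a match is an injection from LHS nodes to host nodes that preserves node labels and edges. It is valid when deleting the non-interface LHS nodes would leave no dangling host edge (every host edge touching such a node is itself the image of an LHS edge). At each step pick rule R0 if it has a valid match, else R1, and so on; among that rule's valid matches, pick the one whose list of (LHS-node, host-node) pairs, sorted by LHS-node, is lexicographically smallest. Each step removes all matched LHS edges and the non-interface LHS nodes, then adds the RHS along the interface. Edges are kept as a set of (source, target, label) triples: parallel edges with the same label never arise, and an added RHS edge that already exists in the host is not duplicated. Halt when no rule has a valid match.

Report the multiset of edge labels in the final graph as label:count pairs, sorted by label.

Answer: p:1 q:1

Derivation:
[0] host  ⇒  8 nodes, 6 edges  {0-p->1 0-q->1 2-p->1 4-p->4 5-p->1 7-p->7}
[1] R0 @ {0↦2, 1↦3, 2↦4, 3↦1}  ⇒  5 nodes, 4 edges  {0-p->1 0-q->1 5-p->1 7-p->7}
[2] R0 @ {0↦5, 1↦6, 2↦7, 3↦1}  ⇒  2 nodes, 2 edges  {0-p->1 0-q->1}
halt: no rule applies after step 2
NF edges: [(0, 1, 'p'), (0, 1, 'q')]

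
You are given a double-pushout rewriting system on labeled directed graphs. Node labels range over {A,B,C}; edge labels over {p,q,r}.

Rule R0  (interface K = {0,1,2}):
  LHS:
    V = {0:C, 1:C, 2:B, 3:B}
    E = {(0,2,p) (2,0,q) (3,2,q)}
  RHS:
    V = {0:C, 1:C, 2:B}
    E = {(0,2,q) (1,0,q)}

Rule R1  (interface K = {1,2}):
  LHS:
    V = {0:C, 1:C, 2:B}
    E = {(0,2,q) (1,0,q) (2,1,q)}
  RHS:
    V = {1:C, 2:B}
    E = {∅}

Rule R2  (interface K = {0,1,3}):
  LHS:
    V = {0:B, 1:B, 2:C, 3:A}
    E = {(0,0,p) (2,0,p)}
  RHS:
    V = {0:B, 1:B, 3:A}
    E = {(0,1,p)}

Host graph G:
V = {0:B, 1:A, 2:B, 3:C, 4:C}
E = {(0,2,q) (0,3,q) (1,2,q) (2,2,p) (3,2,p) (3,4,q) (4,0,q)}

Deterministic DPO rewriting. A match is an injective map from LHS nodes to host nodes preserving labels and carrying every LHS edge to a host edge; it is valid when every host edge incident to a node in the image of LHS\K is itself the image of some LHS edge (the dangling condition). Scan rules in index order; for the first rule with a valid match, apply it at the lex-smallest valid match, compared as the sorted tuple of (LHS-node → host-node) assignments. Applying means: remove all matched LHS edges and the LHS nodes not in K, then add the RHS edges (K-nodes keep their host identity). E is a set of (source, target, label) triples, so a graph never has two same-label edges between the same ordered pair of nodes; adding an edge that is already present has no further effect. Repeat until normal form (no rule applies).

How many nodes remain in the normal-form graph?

Answer: 3

Derivation:
start.  V:5 E:7  edges: 0-q->2 0-q->3 1-q->2 2-p->2 3-p->2 3-q->4 4-q->0
1. fire R1 via {0↦4, 1↦3, 2↦0}  →  V:4 E:4  edges: 0-q->2 1-q->2 2-p->2 3-p->2
2. fire R2 via {0↦2, 1↦0, 2↦3, 3↦1}  →  V:3 E:3  edges: 0-q->2 1-q->2 2-p->0
halt: no rule applies after step 2
NF nodes: {0:B, 1:A, 2:B}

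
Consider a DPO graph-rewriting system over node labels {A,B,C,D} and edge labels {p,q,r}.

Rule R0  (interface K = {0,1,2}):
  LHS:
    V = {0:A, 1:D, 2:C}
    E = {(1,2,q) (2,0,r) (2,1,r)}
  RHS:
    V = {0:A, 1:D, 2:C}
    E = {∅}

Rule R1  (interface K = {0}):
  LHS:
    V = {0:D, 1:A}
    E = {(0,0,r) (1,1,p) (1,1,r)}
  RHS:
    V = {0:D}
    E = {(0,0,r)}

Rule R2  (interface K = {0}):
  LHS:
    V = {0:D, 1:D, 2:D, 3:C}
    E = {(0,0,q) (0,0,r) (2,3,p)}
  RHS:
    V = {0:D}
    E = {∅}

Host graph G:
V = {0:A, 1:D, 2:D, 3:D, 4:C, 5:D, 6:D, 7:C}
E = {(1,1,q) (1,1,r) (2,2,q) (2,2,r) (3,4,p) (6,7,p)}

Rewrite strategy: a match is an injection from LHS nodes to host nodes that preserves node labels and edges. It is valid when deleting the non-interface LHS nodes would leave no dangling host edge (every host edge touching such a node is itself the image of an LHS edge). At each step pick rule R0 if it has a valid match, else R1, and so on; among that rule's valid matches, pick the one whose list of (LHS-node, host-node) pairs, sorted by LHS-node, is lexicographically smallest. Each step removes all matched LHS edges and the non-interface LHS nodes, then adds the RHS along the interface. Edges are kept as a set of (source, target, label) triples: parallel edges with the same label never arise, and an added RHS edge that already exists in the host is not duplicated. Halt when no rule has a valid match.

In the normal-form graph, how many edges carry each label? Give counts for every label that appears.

Answer: (no edges)

Steps:
[0] host  ⇒  8 nodes, 6 edges  {1-q->1 1-r->1 2-q->2 2-r->2 3-p->4 6-p->7}
[1] R2 @ {0↦1, 1↦5, 2↦3, 3↦4}  ⇒  5 nodes, 3 edges  {2-q->2 2-r->2 6-p->7}
[2] R2 @ {0↦2, 1↦1, 2↦6, 3↦7}  ⇒  2 nodes, 0 edges  {∅}
normal form: no rule applies after step 2
NF edges: []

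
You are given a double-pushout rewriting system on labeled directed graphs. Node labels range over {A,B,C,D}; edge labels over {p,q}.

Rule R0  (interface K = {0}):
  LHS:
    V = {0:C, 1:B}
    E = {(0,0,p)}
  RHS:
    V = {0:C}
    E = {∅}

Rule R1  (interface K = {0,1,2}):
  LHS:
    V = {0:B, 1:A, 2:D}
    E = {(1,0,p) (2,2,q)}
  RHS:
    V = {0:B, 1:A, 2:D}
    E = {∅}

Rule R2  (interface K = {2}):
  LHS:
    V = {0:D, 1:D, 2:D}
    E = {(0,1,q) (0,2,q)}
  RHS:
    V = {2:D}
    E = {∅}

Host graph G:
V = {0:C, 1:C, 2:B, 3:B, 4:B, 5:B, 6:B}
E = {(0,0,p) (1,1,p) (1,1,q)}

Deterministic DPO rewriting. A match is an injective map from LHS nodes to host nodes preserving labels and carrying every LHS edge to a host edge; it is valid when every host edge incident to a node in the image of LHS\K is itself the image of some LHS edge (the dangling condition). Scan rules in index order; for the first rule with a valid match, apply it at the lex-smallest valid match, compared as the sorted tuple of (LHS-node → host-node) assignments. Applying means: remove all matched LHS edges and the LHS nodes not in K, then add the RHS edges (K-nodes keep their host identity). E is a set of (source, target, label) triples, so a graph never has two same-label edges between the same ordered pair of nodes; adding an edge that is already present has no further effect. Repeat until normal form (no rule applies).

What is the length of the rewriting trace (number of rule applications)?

Answer: 2

Derivation:
initial: |V|=7 |E|=3  E = 0-p->0 1-p->1 1-q->1
step 1: apply R0 at {0↦0, 1↦2}  → |V|=6 |E|=2  E = 1-p->1 1-q->1
step 2: apply R0 at {0↦1, 1↦3}  → |V|=5 |E|=1  E = 1-q->1
final graph: no rule applies after step 2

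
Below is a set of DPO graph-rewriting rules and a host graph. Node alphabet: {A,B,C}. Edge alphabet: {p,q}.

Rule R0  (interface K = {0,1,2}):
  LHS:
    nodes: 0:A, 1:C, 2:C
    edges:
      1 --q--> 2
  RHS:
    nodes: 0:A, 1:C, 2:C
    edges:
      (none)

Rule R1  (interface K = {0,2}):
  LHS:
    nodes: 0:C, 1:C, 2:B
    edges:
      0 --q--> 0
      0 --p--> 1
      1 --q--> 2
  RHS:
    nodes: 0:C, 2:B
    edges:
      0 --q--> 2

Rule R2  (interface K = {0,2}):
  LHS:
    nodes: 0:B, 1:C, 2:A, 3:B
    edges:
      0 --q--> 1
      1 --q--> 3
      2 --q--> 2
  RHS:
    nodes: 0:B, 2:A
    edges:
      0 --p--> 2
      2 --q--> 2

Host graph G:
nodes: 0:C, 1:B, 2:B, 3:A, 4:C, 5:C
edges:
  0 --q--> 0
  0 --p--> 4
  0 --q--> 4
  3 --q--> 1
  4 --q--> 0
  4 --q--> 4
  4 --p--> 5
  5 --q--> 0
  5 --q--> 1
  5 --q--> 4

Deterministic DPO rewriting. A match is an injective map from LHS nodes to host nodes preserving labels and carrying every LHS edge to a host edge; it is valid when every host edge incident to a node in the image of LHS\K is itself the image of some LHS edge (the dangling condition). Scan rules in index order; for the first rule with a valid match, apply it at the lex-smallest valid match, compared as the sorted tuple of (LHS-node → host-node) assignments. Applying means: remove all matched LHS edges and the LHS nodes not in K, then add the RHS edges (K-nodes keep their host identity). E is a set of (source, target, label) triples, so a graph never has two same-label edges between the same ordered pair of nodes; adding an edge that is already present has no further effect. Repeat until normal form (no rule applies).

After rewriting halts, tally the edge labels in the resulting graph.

Answer: q:2

Steps:
initial: |V|=6 |E|=10  E = 0-q->0 0-p->4 0-q->4 3-q->1 4-q->0 4-q->4 4-p->5 5-q->0 5-q->1 5-q->4
step 1: apply R0 at {0↦3, 1↦0, 2↦4}  → |V|=6 |E|=9  E = 0-q->0 0-p->4 3-q->1 4-q->0 4-q->4 4-p->5 5-q->0 5-q->1 5-q->4
step 2: apply R0 at {0↦3, 1↦4, 2↦0}  → |V|=6 |E|=8  E = 0-q->0 0-p->4 3-q->1 4-q->4 4-p->5 5-q->0 5-q->1 5-q->4
step 3: apply R0 at {0↦3, 1↦5, 2↦0}  → |V|=6 |E|=7  E = 0-q->0 0-p->4 3-q->1 4-q->4 4-p->5 5-q->1 5-q->4
step 4: apply R0 at {0↦3, 1↦5, 2↦4}  → |V|=6 |E|=6  E = 0-q->0 0-p->4 3-q->1 4-q->4 4-p->5 5-q->1
step 5: apply R1 at {0↦4, 1↦5, 2↦1}  → |V|=5 |E|=4  E = 0-q->0 0-p->4 3-q->1 4-q->1
step 6: apply R1 at {0↦0, 1↦4, 2↦1}  → |V|=4 |E|=2  E = 0-q->1 3-q->1
normal form: no rule applies after step 6
NF edges: [(0, 1, 'q'), (3, 1, 'q')]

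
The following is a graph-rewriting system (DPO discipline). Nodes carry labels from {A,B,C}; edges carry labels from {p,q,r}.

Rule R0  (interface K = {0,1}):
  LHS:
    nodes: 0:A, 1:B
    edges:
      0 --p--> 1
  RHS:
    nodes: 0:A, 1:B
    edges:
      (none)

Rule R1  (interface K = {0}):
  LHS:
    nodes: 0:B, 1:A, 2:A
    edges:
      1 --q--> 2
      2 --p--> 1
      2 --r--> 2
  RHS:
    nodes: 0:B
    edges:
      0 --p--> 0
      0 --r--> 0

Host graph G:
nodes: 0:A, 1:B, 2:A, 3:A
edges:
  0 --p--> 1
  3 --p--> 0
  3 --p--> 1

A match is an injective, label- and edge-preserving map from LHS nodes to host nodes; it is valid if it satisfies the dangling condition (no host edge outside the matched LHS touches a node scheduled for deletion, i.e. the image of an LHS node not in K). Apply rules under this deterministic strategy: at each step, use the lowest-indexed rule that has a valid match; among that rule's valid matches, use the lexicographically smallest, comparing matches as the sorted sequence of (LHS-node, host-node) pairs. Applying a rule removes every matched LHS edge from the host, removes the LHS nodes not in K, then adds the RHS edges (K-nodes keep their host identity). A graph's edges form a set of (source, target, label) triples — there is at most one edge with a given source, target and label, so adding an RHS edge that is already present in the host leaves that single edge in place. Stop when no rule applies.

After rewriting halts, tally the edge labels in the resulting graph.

initial: |V|=4 |E|=3  E = 0-p->1 3-p->0 3-p->1
step 1: apply R0 at {0↦0, 1↦1}  → |V|=4 |E|=2  E = 3-p->0 3-p->1
step 2: apply R0 at {0↦3, 1↦1}  → |V|=4 |E|=1  E = 3-p->0
halt: no rule applies after step 2
NF edges: [(3, 0, 'p')]

Answer: p:1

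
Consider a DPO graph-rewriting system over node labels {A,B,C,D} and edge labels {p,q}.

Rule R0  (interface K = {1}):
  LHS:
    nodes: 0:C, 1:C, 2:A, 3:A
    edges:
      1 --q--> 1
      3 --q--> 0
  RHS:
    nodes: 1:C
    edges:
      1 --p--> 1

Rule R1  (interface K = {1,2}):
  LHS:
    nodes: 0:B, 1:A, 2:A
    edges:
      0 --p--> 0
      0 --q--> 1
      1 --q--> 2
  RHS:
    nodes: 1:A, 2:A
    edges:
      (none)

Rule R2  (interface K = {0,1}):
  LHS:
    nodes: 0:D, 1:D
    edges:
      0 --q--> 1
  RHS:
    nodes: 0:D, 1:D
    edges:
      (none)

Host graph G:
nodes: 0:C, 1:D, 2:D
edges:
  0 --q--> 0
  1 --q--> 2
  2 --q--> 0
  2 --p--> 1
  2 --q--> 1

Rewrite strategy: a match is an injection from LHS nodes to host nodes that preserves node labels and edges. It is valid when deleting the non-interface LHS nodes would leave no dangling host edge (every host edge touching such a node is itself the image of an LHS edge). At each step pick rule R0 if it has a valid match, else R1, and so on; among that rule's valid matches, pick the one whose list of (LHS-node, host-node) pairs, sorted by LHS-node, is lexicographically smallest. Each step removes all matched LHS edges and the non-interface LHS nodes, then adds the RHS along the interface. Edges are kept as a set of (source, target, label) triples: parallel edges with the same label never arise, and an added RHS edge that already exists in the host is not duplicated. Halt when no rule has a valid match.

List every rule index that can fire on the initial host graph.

Answer: [R2]

Rewrite trace:
R0: no valid match — LHS pattern not found
R1: no valid match — LHS pattern not found
R2: 2 valid matches — {0↦1, 1↦2}, {0↦2, 1↦1}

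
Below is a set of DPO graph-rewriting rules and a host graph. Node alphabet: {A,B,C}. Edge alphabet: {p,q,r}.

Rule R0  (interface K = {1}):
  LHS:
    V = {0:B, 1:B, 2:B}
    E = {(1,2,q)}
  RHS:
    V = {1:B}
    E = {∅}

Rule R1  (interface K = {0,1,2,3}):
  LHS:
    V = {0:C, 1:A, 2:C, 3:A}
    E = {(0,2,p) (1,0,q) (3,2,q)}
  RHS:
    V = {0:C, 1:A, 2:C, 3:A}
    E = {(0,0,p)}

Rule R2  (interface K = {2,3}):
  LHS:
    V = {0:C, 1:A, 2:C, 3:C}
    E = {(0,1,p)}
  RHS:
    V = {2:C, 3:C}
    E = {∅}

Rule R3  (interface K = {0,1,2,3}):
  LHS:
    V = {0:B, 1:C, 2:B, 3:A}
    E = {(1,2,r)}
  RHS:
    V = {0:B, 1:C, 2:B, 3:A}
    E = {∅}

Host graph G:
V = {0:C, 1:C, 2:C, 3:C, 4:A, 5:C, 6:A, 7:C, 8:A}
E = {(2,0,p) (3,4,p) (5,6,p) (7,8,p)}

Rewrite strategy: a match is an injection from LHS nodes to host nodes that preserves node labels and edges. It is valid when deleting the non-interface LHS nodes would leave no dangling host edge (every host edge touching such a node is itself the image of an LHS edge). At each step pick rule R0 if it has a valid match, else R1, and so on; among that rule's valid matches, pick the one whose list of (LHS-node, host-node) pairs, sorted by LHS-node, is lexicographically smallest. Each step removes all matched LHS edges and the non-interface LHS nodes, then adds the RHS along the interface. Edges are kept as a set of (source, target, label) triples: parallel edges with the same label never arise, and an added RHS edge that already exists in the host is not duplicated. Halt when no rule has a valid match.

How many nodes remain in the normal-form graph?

[0] host  ⇒  9 nodes, 4 edges  {2-p->0 3-p->4 5-p->6 7-p->8}
[1] R2 @ {0↦3, 1↦4, 2↦0, 3↦1}  ⇒  7 nodes, 3 edges  {2-p->0 5-p->6 7-p->8}
[2] R2 @ {0↦5, 1↦6, 2↦0, 3↦1}  ⇒  5 nodes, 2 edges  {2-p->0 7-p->8}
[3] R2 @ {0↦7, 1↦8, 2↦0, 3↦1}  ⇒  3 nodes, 1 edges  {2-p->0}
halt: no rule applies after step 3
NF nodes: {0:C, 1:C, 2:C}

Answer: 3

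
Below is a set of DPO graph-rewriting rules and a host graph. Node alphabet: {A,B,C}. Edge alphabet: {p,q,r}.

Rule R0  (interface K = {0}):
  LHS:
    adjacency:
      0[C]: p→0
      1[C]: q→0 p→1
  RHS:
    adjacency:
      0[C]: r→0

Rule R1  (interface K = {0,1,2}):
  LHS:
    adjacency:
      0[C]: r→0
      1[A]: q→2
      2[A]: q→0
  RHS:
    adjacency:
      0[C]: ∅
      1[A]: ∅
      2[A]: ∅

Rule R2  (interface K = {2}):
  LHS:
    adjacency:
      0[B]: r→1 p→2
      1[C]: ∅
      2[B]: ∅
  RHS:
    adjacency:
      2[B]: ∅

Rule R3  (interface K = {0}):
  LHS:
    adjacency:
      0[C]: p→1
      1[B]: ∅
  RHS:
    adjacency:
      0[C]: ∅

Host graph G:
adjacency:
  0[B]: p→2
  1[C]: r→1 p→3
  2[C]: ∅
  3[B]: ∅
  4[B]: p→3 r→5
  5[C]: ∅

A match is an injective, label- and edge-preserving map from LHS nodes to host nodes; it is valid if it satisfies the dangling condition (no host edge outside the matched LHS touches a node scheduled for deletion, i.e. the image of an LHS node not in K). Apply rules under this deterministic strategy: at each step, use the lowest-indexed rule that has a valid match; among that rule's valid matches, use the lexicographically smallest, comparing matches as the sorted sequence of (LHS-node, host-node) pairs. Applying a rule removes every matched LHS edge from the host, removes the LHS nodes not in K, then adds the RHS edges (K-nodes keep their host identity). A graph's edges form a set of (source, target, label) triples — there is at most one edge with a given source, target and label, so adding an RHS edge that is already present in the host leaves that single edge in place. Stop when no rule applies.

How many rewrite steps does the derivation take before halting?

initial: |V|=6 |E|=5  E = 0-p->2 1-r->1 1-p->3 4-p->3 4-r->5
step 1: apply R2 at {0↦4, 1↦5, 2↦3}  → |V|=4 |E|=3  E = 0-p->2 1-r->1 1-p->3
step 2: apply R3 at {0↦1, 1↦3}  → |V|=3 |E|=2  E = 0-p->2 1-r->1
normal form: no rule applies after step 2

Answer: 2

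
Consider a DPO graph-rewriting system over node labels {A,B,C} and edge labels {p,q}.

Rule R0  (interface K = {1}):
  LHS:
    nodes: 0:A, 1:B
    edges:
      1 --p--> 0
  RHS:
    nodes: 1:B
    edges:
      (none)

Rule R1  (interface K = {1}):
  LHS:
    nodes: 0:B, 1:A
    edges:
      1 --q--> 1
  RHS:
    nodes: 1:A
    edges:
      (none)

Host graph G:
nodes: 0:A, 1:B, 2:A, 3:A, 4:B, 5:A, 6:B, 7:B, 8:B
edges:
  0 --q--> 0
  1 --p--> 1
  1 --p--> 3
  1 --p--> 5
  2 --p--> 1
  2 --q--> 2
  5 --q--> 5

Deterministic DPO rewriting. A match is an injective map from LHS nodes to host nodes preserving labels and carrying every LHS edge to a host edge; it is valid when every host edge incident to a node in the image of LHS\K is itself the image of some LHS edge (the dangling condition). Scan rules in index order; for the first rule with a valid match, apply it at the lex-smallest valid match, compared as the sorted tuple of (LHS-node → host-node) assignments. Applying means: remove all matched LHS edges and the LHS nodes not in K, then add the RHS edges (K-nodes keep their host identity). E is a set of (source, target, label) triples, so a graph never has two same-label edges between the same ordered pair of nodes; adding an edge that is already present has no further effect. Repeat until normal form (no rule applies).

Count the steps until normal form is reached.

[0] host  ⇒  9 nodes, 7 edges  {0-q->0 1-p->1 1-p->3 1-p->5 2-p->1 2-q->2 5-q->5}
[1] R0 @ {0↦3, 1↦1}  ⇒  8 nodes, 6 edges  {0-q->0 1-p->1 1-p->5 2-p->1 2-q->2 5-q->5}
[2] R1 @ {0↦4, 1↦0}  ⇒  7 nodes, 5 edges  {1-p->1 1-p->5 2-p->1 2-q->2 5-q->5}
[3] R1 @ {0↦6, 1↦2}  ⇒  6 nodes, 4 edges  {1-p->1 1-p->5 2-p->1 5-q->5}
[4] R1 @ {0↦7, 1↦5}  ⇒  5 nodes, 3 edges  {1-p->1 1-p->5 2-p->1}
[5] R0 @ {0↦5, 1↦1}  ⇒  4 nodes, 2 edges  {1-p->1 2-p->1}
final graph: no rule applies after step 5

Answer: 5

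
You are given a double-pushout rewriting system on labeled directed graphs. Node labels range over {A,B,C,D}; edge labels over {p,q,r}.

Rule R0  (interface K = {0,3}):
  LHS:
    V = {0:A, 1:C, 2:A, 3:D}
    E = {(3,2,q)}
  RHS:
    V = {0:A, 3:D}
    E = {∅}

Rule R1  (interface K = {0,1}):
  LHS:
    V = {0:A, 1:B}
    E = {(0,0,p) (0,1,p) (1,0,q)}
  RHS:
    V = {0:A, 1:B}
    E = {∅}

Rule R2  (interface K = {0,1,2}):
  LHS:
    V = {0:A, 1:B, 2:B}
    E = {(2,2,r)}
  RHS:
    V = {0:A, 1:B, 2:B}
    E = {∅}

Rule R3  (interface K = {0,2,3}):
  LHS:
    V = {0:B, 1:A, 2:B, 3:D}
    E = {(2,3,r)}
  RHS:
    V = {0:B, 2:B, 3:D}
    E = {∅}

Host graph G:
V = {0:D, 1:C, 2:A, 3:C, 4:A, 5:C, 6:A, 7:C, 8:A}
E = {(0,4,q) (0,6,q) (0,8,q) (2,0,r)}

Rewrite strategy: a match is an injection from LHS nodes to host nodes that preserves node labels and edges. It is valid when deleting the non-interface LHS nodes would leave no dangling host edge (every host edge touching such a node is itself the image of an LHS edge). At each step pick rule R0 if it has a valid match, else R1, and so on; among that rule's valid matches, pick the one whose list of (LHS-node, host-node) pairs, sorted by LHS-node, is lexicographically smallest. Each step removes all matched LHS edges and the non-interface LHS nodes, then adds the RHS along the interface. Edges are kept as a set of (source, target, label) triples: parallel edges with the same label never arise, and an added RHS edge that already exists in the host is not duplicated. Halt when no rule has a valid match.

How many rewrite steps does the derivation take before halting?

start.  V:9 E:4  edges: 0-q->4 0-q->6 0-q->8 2-r->0
1. fire R0 via {0↦2, 1↦1, 2↦4, 3↦0}  →  V:7 E:3  edges: 0-q->6 0-q->8 2-r->0
2. fire R0 via {0↦2, 1↦3, 2↦6, 3↦0}  →  V:5 E:2  edges: 0-q->8 2-r->0
3. fire R0 via {0↦2, 1↦5, 2↦8, 3↦0}  →  V:3 E:1  edges: 2-r->0
halt: no rule applies after step 3

Answer: 3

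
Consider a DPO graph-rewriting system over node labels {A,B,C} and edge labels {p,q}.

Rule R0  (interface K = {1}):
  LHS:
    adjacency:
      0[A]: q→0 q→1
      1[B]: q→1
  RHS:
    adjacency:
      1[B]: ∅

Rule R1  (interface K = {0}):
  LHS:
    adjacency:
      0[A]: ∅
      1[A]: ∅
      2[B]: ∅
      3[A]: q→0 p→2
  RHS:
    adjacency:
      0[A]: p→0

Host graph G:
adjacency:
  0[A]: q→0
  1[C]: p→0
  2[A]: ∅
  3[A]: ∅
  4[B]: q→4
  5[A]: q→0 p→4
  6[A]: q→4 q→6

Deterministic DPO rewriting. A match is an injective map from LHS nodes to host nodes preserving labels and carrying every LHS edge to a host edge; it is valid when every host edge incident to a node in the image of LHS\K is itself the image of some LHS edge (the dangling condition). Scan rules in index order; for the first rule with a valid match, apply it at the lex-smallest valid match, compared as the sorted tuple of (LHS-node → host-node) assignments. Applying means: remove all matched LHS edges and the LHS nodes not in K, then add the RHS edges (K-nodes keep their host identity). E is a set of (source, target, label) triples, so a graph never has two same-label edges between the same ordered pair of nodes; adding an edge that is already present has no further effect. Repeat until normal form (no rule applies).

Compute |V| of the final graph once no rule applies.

Answer: 3

Rewrite trace:
initial: |V|=7 |E|=7  E = 0-q->0 1-p->0 4-q->4 5-q->0 5-p->4 6-q->4 6-q->6
step 1: apply R0 at {0↦6, 1↦4}  → |V|=6 |E|=4  E = 0-q->0 1-p->0 5-q->0 5-p->4
step 2: apply R1 at {0↦0, 1↦2, 2↦4, 3↦5}  → |V|=3 |E|=3  E = 0-p->0 0-q->0 1-p->0
normal form: no rule applies after step 2
NF nodes: {0:A, 1:C, 3:A}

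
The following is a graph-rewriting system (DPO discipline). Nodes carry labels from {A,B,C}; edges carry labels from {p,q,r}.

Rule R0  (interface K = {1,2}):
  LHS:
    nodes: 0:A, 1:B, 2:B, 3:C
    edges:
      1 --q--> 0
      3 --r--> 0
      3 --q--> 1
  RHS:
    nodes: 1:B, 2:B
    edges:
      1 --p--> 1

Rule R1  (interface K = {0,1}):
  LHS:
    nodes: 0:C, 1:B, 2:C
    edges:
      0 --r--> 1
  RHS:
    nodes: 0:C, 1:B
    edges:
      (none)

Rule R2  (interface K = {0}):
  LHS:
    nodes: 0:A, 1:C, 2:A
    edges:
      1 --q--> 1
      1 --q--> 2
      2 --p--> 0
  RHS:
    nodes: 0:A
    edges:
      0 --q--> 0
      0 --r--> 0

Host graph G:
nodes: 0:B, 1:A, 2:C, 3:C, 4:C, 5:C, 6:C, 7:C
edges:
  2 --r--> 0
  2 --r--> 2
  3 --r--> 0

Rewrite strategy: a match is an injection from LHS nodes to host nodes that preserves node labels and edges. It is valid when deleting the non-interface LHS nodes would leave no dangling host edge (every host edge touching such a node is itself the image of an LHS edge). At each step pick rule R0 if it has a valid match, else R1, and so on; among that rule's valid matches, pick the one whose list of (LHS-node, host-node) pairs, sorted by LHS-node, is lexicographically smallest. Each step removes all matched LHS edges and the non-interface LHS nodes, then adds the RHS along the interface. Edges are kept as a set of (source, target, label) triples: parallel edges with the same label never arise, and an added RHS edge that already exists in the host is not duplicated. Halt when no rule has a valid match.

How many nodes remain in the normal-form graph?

Answer: 6

Steps:
start.  V:8 E:3  edges: 2-r->0 2-r->2 3-r->0
1. fire R1 via {0↦2, 1↦0, 2↦4}  →  V:7 E:2  edges: 2-r->2 3-r->0
2. fire R1 via {0↦3, 1↦0, 2↦5}  →  V:6 E:1  edges: 2-r->2
halt: no rule applies after step 2
NF nodes: {0:B, 1:A, 2:C, 3:C, 6:C, 7:C}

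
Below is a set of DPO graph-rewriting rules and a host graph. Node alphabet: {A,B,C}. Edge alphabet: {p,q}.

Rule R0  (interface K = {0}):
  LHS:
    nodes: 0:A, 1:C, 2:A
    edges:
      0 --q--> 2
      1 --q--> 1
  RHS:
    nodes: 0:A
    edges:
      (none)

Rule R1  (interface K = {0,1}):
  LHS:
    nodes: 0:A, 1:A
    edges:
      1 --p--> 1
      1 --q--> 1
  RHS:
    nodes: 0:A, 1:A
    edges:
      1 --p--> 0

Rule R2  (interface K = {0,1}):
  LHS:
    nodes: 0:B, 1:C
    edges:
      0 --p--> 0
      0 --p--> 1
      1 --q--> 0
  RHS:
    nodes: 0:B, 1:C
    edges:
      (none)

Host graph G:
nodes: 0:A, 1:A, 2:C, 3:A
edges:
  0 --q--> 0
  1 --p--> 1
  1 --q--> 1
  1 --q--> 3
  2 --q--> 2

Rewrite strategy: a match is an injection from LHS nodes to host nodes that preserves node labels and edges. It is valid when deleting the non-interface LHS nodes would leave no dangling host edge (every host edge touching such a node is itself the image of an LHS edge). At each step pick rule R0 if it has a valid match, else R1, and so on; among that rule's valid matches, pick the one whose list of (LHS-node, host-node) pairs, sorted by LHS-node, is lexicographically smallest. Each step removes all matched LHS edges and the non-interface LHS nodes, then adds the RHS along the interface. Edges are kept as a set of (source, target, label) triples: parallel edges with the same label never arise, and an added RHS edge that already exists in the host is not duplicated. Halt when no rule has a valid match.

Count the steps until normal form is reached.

Answer: 2

Derivation:
start.  V:4 E:5  edges: 0-q->0 1-p->1 1-q->1 1-q->3 2-q->2
1. fire R0 via {0↦1, 1↦2, 2↦3}  →  V:2 E:3  edges: 0-q->0 1-p->1 1-q->1
2. fire R1 via {0↦0, 1↦1}  →  V:2 E:2  edges: 0-q->0 1-p->0
normal form: no rule applies after step 2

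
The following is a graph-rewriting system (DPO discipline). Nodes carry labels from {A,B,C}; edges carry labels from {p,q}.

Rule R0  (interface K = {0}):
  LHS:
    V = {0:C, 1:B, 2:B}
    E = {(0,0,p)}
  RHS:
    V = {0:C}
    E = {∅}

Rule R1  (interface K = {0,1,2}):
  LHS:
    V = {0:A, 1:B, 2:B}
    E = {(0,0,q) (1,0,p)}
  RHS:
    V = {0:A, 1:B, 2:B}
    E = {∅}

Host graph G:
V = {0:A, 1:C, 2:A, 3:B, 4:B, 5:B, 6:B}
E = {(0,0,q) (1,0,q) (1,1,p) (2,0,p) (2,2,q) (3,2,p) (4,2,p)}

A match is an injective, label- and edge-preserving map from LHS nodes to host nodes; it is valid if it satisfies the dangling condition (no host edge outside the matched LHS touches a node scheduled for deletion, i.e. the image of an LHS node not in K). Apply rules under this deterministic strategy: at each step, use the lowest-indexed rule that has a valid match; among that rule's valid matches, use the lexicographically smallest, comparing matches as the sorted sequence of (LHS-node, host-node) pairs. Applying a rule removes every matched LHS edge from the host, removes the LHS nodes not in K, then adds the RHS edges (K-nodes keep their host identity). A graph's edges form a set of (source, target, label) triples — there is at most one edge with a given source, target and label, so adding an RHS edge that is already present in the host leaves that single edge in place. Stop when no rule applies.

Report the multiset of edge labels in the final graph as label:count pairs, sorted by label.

Answer: p:2 q:2

Rewrite trace:
[0] host  ⇒  7 nodes, 7 edges  {0-q->0 1-q->0 1-p->1 2-p->0 2-q->2 3-p->2 4-p->2}
[1] R0 @ {0↦1, 1↦5, 2↦6}  ⇒  5 nodes, 6 edges  {0-q->0 1-q->0 2-p->0 2-q->2 3-p->2 4-p->2}
[2] R1 @ {0↦2, 1↦3, 2↦4}  ⇒  5 nodes, 4 edges  {0-q->0 1-q->0 2-p->0 4-p->2}
halt: no rule applies after step 2
NF edges: [(0, 0, 'q'), (1, 0, 'q'), (2, 0, 'p'), (4, 2, 'p')]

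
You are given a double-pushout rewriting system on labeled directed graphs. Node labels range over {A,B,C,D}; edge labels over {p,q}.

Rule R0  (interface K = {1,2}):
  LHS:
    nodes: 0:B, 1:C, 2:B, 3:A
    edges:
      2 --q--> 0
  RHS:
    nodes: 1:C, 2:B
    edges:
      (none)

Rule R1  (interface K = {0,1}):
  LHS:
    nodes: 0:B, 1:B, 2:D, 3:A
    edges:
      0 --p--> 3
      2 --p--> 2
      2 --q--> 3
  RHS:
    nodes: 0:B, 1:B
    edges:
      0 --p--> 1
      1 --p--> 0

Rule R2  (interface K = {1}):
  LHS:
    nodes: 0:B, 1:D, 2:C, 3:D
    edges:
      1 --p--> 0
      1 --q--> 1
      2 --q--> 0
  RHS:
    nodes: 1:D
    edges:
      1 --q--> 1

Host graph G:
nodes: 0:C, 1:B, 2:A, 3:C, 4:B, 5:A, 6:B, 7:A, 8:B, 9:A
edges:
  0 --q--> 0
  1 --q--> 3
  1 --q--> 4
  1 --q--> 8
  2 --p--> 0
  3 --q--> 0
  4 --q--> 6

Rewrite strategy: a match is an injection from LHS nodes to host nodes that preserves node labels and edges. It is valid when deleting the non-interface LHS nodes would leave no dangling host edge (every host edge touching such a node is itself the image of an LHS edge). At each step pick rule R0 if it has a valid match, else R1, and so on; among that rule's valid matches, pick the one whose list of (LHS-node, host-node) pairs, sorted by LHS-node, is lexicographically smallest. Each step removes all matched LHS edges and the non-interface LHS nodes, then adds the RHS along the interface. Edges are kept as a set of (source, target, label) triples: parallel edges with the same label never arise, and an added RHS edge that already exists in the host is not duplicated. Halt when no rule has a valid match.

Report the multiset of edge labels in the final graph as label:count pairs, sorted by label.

[0] host  ⇒  10 nodes, 7 edges  {0-q->0 1-q->3 1-q->4 1-q->8 2-p->0 3-q->0 4-q->6}
[1] R0 @ {0↦6, 1↦0, 2↦4, 3↦5}  ⇒  8 nodes, 6 edges  {0-q->0 1-q->3 1-q->4 1-q->8 2-p->0 3-q->0}
[2] R0 @ {0↦4, 1↦0, 2↦1, 3↦7}  ⇒  6 nodes, 5 edges  {0-q->0 1-q->3 1-q->8 2-p->0 3-q->0}
[3] R0 @ {0↦8, 1↦0, 2↦1, 3↦9}  ⇒  4 nodes, 4 edges  {0-q->0 1-q->3 2-p->0 3-q->0}
normal form: no rule applies after step 3
NF edges: [(0, 0, 'q'), (1, 3, 'q'), (2, 0, 'p'), (3, 0, 'q')]

Answer: p:1 q:3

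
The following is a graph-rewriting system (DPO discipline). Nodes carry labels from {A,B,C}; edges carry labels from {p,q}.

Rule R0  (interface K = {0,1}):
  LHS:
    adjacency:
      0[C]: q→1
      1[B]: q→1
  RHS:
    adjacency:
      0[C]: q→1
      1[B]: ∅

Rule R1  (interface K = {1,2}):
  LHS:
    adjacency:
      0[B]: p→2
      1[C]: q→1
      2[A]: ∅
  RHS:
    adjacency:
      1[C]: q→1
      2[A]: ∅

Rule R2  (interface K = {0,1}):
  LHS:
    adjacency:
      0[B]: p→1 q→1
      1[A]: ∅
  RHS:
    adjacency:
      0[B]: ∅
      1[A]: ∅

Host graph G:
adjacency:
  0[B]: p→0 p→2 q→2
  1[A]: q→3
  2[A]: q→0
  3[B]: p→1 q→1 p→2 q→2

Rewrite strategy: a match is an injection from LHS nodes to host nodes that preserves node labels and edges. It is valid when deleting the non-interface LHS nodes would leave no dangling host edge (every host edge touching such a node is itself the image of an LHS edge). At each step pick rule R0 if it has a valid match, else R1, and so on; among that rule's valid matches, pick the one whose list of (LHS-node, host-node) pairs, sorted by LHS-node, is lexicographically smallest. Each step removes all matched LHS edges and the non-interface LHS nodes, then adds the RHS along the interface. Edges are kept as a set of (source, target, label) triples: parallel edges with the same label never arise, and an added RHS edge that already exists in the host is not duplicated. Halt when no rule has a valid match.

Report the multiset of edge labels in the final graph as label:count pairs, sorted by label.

Answer: p:1 q:2

Steps:
initial: |V|=4 |E|=9  E = 0-p->0 0-p->2 0-q->2 1-q->3 2-q->0 3-p->1 3-q->1 3-p->2 3-q->2
step 1: apply R2 at {0↦0, 1↦2}  → |V|=4 |E|=7  E = 0-p->0 1-q->3 2-q->0 3-p->1 3-q->1 3-p->2 3-q->2
step 2: apply R2 at {0↦3, 1↦1}  → |V|=4 |E|=5  E = 0-p->0 1-q->3 2-q->0 3-p->2 3-q->2
step 3: apply R2 at {0↦3, 1↦2}  → |V|=4 |E|=3  E = 0-p->0 1-q->3 2-q->0
final graph: no rule applies after step 3
NF edges: [(0, 0, 'p'), (1, 3, 'q'), (2, 0, 'q')]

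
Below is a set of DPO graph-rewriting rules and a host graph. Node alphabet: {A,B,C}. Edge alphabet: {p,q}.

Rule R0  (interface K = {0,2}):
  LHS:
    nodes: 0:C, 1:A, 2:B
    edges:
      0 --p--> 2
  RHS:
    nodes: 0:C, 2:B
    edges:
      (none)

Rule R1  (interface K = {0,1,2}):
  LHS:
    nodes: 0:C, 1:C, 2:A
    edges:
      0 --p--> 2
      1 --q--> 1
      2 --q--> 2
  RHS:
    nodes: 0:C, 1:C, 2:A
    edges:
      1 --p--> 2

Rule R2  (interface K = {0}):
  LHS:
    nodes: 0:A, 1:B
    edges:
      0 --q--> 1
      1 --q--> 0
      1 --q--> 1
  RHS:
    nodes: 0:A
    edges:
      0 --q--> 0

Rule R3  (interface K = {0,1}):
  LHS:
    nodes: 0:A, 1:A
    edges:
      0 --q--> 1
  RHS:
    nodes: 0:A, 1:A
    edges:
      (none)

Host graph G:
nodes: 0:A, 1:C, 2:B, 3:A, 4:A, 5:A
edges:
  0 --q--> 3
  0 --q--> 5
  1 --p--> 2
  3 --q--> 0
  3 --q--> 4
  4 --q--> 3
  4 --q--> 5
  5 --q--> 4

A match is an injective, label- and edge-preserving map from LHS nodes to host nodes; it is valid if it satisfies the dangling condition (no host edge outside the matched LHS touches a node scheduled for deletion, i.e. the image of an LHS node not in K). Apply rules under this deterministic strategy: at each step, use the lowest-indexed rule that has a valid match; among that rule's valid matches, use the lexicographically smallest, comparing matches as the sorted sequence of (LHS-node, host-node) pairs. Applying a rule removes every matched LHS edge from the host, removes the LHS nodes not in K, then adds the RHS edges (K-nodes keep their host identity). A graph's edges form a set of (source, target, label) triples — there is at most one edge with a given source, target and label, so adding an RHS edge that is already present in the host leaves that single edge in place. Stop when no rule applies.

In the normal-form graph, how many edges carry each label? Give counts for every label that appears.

Answer: (no edges)

Rewrite trace:
initial: |V|=6 |E|=8  E = 0-q->3 0-q->5 1-p->2 3-q->0 3-q->4 4-q->3 4-q->5 5-q->4
step 1: apply R3 at {0↦0, 1↦3}  → |V|=6 |E|=7  E = 0-q->5 1-p->2 3-q->0 3-q->4 4-q->3 4-q->5 5-q->4
step 2: apply R3 at {0↦0, 1↦5}  → |V|=6 |E|=6  E = 1-p->2 3-q->0 3-q->4 4-q->3 4-q->5 5-q->4
step 3: apply R3 at {0↦3, 1↦0}  → |V|=6 |E|=5  E = 1-p->2 3-q->4 4-q->3 4-q->5 5-q->4
step 4: apply R0 at {0↦1, 1↦0, 2↦2}  → |V|=5 |E|=4  E = 3-q->4 4-q->3 4-q->5 5-q->4
step 5: apply R3 at {0↦3, 1↦4}  → |V|=5 |E|=3  E = 4-q->3 4-q->5 5-q->4
step 6: apply R3 at {0↦4, 1↦3}  → |V|=5 |E|=2  E = 4-q->5 5-q->4
step 7: apply R3 at {0↦4, 1↦5}  → |V|=5 |E|=1  E = 5-q->4
step 8: apply R3 at {0↦5, 1↦4}  → |V|=5 |E|=0  E = ∅
normal form: no rule applies after step 8
NF edges: []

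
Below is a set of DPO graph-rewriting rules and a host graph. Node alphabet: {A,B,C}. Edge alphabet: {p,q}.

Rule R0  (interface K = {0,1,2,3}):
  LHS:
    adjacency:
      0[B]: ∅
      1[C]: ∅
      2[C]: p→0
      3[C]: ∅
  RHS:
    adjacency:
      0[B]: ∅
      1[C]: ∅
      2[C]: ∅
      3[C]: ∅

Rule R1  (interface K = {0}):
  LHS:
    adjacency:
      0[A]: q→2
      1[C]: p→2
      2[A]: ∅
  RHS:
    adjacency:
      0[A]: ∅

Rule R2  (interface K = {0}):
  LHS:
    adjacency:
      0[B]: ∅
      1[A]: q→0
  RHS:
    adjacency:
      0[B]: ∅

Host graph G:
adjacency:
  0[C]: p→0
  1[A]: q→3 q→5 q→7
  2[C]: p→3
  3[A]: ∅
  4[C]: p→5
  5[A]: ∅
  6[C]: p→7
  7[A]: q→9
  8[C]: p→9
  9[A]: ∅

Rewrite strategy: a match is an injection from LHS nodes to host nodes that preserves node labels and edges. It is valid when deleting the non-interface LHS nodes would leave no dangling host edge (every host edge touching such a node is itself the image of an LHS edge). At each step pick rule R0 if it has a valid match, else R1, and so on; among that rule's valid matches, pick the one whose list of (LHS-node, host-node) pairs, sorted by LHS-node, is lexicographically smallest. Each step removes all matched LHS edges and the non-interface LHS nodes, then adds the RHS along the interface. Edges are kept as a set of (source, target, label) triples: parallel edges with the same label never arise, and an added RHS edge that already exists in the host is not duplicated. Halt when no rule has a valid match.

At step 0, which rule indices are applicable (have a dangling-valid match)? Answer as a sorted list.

Answer: [R1]

Steps:
R0: no valid match — LHS pattern not found
R1: 3 valid matches — {0↦1, 1↦2, 2↦3}, {0↦1, 1↦4, 2↦5}, {0↦7, 1↦8, 2↦9}
R2: no valid match — LHS pattern not found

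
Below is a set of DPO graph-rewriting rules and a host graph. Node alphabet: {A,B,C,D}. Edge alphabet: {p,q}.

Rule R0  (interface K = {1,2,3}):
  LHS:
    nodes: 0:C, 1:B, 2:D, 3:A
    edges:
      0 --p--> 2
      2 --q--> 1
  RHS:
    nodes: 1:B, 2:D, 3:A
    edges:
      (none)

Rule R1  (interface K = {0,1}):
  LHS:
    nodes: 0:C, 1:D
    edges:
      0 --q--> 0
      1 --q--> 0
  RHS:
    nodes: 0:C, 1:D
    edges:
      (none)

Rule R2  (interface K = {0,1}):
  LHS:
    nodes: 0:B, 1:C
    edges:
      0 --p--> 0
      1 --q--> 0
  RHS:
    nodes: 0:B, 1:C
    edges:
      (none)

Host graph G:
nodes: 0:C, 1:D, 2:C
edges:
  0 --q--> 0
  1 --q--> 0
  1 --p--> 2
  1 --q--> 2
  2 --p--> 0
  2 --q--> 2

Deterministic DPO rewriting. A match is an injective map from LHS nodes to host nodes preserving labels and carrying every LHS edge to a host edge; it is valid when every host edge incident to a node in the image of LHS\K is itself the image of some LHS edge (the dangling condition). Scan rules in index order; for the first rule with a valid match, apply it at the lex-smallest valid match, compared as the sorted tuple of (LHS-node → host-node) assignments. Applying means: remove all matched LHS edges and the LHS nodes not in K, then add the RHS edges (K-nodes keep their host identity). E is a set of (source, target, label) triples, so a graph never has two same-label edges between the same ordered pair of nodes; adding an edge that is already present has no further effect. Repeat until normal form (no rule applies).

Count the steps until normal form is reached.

[0] host  ⇒  3 nodes, 6 edges  {0-q->0 1-q->0 1-p->2 1-q->2 2-p->0 2-q->2}
[1] R1 @ {0↦0, 1↦1}  ⇒  3 nodes, 4 edges  {1-p->2 1-q->2 2-p->0 2-q->2}
[2] R1 @ {0↦2, 1↦1}  ⇒  3 nodes, 2 edges  {1-p->2 2-p->0}
normal form: no rule applies after step 2

Answer: 2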